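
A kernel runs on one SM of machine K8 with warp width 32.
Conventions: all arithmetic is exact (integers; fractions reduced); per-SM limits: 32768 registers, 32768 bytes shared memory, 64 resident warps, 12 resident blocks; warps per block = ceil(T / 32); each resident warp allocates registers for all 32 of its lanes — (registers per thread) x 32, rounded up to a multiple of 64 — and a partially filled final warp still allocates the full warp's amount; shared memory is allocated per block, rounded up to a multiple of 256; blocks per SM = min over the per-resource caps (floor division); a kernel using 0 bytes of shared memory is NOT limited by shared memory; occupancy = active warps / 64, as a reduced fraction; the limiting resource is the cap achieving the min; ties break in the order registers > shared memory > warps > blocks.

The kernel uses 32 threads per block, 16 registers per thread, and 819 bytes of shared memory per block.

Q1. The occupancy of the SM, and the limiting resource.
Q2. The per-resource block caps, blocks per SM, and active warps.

Answer: occupancy 3/16, limited by blocks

registers: 64 blocks
shared memory: 32 blocks
warps: 64 blocks
blocks: 12 blocks

Answer: 12 blocks, 12 active warps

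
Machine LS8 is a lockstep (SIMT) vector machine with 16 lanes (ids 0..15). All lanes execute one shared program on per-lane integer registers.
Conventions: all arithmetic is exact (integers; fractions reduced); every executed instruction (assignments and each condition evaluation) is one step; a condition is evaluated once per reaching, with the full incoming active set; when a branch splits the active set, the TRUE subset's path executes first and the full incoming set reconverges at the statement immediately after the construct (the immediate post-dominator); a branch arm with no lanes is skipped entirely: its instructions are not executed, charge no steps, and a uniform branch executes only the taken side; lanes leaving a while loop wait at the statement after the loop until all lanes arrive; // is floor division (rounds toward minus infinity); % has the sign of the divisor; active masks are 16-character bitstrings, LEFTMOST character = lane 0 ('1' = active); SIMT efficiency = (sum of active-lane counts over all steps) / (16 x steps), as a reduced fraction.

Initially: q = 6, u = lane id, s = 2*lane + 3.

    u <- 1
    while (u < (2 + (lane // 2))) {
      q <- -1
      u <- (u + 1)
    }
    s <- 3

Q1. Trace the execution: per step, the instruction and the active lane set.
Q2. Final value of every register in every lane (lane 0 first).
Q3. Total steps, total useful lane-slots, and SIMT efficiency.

step 0: u <- 1                       1111111111111111
step 1: eval (u < (2 + (lane // 2))) 1111111111111111
step 2: q <- -1                      1111111111111111
step 3: u <- (u + 1)                 1111111111111111
step 4: eval (u < (2 + (lane // 2))) 1111111111111111
step 5: q <- -1                      0011111111111111
step 6: u <- (u + 1)                 0011111111111111
step 7: eval (u < (2 + (lane // 2))) 0011111111111111
step 8: q <- -1                      0000111111111111
step 9: u <- (u + 1)                 0000111111111111
step 10: eval (u < (2 + (lane // 2))) 0000111111111111
step 11: q <- -1                      0000001111111111
step 12: u <- (u + 1)                 0000001111111111
step 13: eval (u < (2 + (lane // 2))) 0000001111111111
step 14: q <- -1                      0000000011111111
step 15: u <- (u + 1)                 0000000011111111
step 16: eval (u < (2 + (lane // 2))) 0000000011111111
step 17: q <- -1                      0000000000111111
step 18: u <- (u + 1)                 0000000000111111
step 19: eval (u < (2 + (lane // 2))) 0000000000111111
step 20: q <- -1                      0000000000001111
step 21: u <- (u + 1)                 0000000000001111
step 22: eval (u < (2 + (lane // 2))) 0000000000001111
step 23: q <- -1                      0000000000000011
step 24: u <- (u + 1)                 0000000000000011
step 25: eval (u < (2 + (lane // 2))) 0000000000000011
step 26: s <- 3                       1111111111111111

Answer: 27 steps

q: -1,-1,-1,-1,-1,-1,-1,-1,-1,-1,-1,-1,-1,-1,-1,-1
u: 2,2,3,3,4,4,5,5,6,6,7,7,8,8,9,9
s: 3,3,3,3,3,3,3,3,3,3,3,3,3,3,3,3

steps = 27; useful = 264; efficiency = 264/432 = 11/18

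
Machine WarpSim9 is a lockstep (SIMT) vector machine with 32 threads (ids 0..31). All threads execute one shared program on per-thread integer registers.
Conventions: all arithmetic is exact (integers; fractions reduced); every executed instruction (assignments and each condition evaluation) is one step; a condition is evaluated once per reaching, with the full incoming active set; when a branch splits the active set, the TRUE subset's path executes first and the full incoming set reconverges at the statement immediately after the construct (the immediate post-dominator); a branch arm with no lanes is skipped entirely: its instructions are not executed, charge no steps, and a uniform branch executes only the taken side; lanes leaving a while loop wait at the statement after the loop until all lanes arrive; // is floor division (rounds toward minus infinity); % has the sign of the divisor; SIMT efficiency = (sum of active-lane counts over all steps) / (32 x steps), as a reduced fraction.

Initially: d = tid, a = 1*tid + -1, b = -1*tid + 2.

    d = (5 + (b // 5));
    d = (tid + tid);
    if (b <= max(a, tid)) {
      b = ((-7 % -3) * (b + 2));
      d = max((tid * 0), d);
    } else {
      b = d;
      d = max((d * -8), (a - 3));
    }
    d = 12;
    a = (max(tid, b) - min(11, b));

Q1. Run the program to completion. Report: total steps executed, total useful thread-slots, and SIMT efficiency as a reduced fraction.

Answer: 9 steps, 224 useful, 7/9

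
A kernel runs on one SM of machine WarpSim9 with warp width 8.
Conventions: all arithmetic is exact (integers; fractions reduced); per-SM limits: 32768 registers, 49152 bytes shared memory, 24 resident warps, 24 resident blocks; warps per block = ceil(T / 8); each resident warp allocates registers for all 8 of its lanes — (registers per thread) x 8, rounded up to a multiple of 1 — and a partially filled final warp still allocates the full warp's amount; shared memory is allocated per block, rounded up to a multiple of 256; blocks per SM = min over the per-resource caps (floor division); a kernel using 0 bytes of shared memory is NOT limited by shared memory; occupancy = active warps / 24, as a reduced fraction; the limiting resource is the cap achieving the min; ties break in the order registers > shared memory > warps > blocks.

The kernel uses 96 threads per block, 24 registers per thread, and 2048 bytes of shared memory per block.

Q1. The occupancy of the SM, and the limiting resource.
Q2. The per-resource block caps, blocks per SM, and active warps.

Answer: occupancy 1, limited by warps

registers: 14 blocks
shared memory: 24 blocks
warps: 2 blocks
blocks: 24 blocks

Answer: 2 blocks, 24 active warps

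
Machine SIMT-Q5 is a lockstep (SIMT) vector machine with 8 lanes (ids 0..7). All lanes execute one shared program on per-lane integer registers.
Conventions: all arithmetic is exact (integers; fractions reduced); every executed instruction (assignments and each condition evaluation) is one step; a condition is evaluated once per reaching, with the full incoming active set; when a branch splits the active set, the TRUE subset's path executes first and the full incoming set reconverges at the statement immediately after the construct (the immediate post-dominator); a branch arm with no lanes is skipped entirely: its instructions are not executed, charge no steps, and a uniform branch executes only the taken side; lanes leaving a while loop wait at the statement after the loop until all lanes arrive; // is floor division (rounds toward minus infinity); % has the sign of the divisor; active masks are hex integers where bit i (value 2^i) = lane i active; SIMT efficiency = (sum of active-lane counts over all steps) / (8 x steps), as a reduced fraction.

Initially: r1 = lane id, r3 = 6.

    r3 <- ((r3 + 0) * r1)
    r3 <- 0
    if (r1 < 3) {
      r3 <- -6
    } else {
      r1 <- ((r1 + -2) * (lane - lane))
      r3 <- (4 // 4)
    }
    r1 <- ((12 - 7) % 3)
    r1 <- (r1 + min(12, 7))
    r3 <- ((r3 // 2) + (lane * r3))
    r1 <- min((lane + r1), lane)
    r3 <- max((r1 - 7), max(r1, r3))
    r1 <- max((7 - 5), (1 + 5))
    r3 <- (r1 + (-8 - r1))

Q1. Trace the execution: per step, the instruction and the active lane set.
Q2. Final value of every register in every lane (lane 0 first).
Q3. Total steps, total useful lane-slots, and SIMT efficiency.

step 0: r3 <- ((r3 + 0) * r1)        0xff
step 1: r3 <- 0                      0xff
step 2: eval (r1 < 3)                0xff
step 3: r3 <- -6                     0x07
step 4: r1 <- ((r1 + -2) * (lane - lane)) 0xf8
step 5: r3 <- (4 // 4)               0xf8
step 6: r1 <- ((12 - 7) % 3)         0xff
step 7: r1 <- (r1 + min(12, 7))      0xff
step 8: r3 <- ((r3 // 2) + (lane * r3)) 0xff
step 9: r1 <- min((lane + r1), lane) 0xff
step 10: r3 <- max((r1 - 7), max(r1, r3)) 0xff
step 11: r1 <- max((7 - 5), (1 + 5))  0xff
step 12: r3 <- (r1 + (-8 - r1))       0xff

Answer: 13 steps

r1: 6,6,6,6,6,6,6,6
r3: -8,-8,-8,-8,-8,-8,-8,-8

steps = 13; useful = 93; efficiency = 93/104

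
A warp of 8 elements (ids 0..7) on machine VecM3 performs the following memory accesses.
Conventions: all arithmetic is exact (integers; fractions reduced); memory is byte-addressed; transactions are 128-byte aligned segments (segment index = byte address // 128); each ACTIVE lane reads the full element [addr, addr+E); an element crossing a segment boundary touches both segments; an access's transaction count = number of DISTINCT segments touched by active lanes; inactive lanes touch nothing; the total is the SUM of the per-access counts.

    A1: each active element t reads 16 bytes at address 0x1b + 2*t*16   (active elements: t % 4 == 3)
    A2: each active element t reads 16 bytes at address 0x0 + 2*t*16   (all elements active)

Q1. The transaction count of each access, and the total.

A1: 3 transactions
A2: 2 transactions

Answer: 3,2; total 5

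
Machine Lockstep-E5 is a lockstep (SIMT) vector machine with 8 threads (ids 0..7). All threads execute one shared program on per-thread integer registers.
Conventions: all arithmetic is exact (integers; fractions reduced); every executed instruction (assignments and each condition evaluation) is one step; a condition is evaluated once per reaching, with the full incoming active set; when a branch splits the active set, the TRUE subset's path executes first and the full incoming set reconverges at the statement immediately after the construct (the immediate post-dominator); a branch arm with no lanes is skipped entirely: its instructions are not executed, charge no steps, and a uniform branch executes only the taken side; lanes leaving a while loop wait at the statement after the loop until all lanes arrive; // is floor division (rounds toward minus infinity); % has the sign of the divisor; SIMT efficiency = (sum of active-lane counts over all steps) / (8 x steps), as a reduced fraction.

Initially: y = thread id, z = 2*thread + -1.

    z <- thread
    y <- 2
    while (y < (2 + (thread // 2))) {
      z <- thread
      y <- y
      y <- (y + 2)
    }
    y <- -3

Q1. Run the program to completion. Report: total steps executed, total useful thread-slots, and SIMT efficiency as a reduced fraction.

Answer: 12 steps, 64 useful, 2/3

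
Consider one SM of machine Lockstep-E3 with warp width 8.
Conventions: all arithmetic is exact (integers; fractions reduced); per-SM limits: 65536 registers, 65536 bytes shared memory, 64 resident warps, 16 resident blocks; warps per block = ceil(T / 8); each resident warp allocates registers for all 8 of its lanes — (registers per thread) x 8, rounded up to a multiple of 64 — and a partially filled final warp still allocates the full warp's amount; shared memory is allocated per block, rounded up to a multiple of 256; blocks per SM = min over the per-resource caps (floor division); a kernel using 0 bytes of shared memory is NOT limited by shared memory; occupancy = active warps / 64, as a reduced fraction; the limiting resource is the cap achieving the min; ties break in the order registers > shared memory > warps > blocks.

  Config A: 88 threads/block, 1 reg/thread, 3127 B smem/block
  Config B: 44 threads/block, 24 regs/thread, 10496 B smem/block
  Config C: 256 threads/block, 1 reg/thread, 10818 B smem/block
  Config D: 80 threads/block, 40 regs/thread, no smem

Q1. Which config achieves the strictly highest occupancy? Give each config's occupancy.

occupancies: A 55/64, B 9/16, C 1, D 15/16

Answer: C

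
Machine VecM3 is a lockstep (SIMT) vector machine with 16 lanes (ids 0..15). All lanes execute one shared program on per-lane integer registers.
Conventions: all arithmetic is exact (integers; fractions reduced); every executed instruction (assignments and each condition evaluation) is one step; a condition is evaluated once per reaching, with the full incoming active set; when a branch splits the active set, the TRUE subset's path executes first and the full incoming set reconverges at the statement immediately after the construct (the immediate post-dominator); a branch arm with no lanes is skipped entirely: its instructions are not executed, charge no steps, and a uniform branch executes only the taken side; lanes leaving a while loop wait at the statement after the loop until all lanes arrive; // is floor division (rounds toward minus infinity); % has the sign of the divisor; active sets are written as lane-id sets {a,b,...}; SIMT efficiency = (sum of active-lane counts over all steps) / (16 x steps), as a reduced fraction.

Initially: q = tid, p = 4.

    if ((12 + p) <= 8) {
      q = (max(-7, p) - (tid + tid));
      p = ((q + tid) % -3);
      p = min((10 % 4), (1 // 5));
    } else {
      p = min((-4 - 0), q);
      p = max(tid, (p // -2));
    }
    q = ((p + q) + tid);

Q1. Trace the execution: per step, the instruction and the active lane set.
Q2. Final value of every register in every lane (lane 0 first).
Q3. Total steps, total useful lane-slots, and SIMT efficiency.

step 0: eval ((12 + p) <= 8)         {0,1,2,3,4,5,6,7,8,9,10,11,12,13,14,15}
step 1: p <- min((-4 - 0), q)        {0,1,2,3,4,5,6,7,8,9,10,11,12,13,14,15}
step 2: p <- max(tid, (p // -2))     {0,1,2,3,4,5,6,7,8,9,10,11,12,13,14,15}
step 3: q <- ((p + q) + tid)         {0,1,2,3,4,5,6,7,8,9,10,11,12,13,14,15}

Answer: 4 steps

q: 2,4,6,9,12,15,18,21,24,27,30,33,36,39,42,45
p: 2,2,2,3,4,5,6,7,8,9,10,11,12,13,14,15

steps = 4; useful = 64; efficiency = 64/64 = 1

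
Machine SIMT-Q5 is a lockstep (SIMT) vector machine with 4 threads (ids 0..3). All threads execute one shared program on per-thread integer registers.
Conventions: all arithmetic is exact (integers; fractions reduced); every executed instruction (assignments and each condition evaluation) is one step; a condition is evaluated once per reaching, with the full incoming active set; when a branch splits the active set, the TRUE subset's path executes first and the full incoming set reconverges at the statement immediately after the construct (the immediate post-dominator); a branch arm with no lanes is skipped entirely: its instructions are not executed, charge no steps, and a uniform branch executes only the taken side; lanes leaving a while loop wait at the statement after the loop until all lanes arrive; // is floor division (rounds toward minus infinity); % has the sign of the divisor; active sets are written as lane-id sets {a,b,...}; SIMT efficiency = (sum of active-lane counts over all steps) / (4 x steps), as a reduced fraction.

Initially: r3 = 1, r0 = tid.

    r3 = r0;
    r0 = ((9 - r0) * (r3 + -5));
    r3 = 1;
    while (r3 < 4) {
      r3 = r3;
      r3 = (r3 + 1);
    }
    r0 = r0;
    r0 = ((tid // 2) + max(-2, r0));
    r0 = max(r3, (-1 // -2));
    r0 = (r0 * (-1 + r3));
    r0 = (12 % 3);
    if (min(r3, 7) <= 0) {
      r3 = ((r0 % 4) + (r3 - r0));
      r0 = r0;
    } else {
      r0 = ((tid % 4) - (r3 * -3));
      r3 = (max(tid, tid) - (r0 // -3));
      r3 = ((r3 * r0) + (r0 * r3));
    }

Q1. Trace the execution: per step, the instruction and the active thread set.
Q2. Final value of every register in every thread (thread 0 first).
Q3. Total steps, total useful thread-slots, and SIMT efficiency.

step 0: r3 <- r0                     {0,1,2,3}
step 1: r0 <- ((9 - r0) * (r3 + -5)) {0,1,2,3}
step 2: r3 <- 1                      {0,1,2,3}
step 3: eval (r3 < 4)                {0,1,2,3}
step 4: r3 <- r3                     {0,1,2,3}
step 5: r3 <- (r3 + 1)               {0,1,2,3}
step 6: eval (r3 < 4)                {0,1,2,3}
step 7: r3 <- r3                     {0,1,2,3}
step 8: r3 <- (r3 + 1)               {0,1,2,3}
step 9: eval (r3 < 4)                {0,1,2,3}
step 10: r3 <- r3                     {0,1,2,3}
step 11: r3 <- (r3 + 1)               {0,1,2,3}
step 12: eval (r3 < 4)                {0,1,2,3}
step 13: r0 <- r0                     {0,1,2,3}
step 14: r0 <- ((tid // 2) + max(-2, r0)) {0,1,2,3}
step 15: r0 <- max(r3, (-1 // -2))    {0,1,2,3}
step 16: r0 <- (r0 * (-1 + r3))       {0,1,2,3}
step 17: r0 <- (12 % 3)               {0,1,2,3}
step 18: eval (min(r3, 7) <= 0)       {0,1,2,3}
step 19: r0 <- ((tid % 4) - (r3 * -3)) {0,1,2,3}
step 20: r3 <- (max(tid, tid) - (r0 // -3)) {0,1,2,3}
step 21: r3 <- ((r3 * r0) + (r0 * r3)) {0,1,2,3}

Answer: 22 steps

r3: 96,156,196,240
r0: 12,13,14,15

steps = 22; useful = 88; efficiency = 88/88 = 1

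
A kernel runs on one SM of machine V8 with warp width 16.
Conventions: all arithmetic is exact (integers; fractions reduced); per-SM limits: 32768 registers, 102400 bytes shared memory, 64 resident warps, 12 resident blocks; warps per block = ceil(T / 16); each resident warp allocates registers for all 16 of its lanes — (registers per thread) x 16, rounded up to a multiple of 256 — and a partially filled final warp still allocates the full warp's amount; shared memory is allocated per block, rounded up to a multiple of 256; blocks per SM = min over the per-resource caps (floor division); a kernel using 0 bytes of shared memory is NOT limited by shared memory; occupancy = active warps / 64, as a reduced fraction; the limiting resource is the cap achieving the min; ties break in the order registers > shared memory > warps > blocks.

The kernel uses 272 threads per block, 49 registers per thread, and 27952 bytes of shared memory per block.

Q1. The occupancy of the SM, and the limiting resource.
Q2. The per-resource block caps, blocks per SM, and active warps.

Answer: occupancy 17/64, limited by registers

registers: 1 block
shared memory: 3 blocks
warps: 3 blocks
blocks: 12 blocks

Answer: 1 block, 17 active warps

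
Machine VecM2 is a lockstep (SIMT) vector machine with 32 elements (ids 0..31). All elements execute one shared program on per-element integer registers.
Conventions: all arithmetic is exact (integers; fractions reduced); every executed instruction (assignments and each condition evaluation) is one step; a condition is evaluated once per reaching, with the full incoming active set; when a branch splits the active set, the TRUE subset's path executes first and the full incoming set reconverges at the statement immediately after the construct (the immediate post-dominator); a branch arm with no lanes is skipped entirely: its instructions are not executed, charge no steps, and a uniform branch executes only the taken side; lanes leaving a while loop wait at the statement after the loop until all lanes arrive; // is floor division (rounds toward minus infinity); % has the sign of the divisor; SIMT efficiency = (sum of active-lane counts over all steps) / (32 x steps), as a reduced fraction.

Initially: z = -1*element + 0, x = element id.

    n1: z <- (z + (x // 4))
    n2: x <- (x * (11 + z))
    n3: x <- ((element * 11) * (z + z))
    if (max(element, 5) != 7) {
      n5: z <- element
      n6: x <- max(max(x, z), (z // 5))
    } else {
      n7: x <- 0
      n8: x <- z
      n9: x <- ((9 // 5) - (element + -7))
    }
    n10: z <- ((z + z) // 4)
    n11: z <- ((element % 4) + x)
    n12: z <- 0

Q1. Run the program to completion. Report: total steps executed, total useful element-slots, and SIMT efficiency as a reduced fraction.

Answer: 12 steps, 289 useful, 289/384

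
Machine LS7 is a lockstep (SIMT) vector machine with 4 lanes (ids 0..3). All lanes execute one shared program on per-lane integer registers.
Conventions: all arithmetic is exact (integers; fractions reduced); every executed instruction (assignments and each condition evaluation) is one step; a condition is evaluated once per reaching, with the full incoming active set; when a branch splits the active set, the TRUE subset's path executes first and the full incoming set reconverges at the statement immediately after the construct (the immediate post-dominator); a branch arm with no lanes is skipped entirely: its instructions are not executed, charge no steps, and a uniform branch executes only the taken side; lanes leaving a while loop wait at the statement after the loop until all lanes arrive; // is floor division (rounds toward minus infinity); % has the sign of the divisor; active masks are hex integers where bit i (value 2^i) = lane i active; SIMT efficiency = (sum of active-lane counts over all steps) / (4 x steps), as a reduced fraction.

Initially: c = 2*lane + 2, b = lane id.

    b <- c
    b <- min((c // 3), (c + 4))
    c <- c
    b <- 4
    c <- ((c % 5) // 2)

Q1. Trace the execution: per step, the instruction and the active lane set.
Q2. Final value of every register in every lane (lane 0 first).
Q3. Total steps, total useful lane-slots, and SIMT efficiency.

step 0: b <- c                       0xf
step 1: b <- min((c // 3), (c + 4))  0xf
step 2: c <- c                       0xf
step 3: b <- 4                       0xf
step 4: c <- ((c % 5) // 2)          0xf

Answer: 5 steps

c: 1,2,0,1
b: 4,4,4,4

steps = 5; useful = 20; efficiency = 20/20 = 1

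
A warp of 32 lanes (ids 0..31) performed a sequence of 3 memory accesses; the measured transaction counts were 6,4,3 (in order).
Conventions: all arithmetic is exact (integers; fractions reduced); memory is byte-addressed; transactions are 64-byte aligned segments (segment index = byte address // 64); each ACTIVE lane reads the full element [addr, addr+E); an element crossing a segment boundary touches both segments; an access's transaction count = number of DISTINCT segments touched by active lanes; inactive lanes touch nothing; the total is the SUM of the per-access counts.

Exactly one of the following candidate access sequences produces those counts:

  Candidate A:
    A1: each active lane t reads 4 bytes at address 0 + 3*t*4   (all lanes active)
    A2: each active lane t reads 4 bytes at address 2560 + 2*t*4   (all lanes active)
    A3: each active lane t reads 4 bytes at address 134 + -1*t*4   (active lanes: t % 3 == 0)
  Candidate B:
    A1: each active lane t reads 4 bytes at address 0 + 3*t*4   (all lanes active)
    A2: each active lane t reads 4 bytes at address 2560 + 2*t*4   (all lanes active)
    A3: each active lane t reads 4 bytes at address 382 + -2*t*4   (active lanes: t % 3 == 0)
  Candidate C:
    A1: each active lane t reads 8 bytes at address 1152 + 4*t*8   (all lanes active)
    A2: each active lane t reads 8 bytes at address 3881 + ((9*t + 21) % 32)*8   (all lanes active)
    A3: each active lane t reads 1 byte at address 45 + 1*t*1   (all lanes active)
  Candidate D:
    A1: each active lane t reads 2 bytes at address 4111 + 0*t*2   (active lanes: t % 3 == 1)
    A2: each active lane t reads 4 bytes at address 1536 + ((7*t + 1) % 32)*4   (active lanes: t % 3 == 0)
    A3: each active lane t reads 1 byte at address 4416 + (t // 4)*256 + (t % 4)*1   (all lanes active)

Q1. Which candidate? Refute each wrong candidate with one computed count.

B: A3 gives 5 transactions, not 3
C: A1 gives 16 transactions, not 6
D: A1 gives 1 transaction, not 6
A: all counts match (6,4,3)

Answer: A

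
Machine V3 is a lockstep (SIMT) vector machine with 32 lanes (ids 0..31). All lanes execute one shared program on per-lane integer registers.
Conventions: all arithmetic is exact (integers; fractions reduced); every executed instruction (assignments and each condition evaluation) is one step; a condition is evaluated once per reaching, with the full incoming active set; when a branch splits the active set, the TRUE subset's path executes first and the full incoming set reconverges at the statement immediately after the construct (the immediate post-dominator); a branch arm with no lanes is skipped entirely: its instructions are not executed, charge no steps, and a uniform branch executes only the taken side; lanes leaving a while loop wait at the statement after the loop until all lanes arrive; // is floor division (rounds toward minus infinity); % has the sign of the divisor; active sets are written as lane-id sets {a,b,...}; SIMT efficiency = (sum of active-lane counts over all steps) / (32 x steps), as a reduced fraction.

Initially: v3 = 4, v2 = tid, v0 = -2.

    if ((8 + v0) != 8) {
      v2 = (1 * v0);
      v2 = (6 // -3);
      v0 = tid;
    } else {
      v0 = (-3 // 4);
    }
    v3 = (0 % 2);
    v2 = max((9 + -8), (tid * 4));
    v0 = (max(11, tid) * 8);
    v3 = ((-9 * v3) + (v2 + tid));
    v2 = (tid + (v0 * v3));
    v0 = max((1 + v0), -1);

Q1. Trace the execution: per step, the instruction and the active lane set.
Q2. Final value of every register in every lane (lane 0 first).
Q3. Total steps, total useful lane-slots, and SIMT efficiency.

step 0: eval ((8 + v0) != 8)         {0,1,2,3,4,5,6,7,8,9,10,11,12,13,14,15,16,17,18,19,20,21,22,23,24,25,26,27,28,29,30,31}
step 1: v2 <- (1 * v0)               {0,1,2,3,4,5,6,7,8,9,10,11,12,13,14,15,16,17,18,19,20,21,22,23,24,25,26,27,28,29,30,31}
step 2: v2 <- (6 // -3)              {0,1,2,3,4,5,6,7,8,9,10,11,12,13,14,15,16,17,18,19,20,21,22,23,24,25,26,27,28,29,30,31}
step 3: v0 <- tid                    {0,1,2,3,4,5,6,7,8,9,10,11,12,13,14,15,16,17,18,19,20,21,22,23,24,25,26,27,28,29,30,31}
step 4: v3 <- (0 % 2)                {0,1,2,3,4,5,6,7,8,9,10,11,12,13,14,15,16,17,18,19,20,21,22,23,24,25,26,27,28,29,30,31}
step 5: v2 <- max((9 + -8), (tid * 4)) {0,1,2,3,4,5,6,7,8,9,10,11,12,13,14,15,16,17,18,19,20,21,22,23,24,25,26,27,28,29,30,31}
step 6: v0 <- (max(11, tid) * 8)     {0,1,2,3,4,5,6,7,8,9,10,11,12,13,14,15,16,17,18,19,20,21,22,23,24,25,26,27,28,29,30,31}
step 7: v3 <- ((-9 * v3) + (v2 + tid)) {0,1,2,3,4,5,6,7,8,9,10,11,12,13,14,15,16,17,18,19,20,21,22,23,24,25,26,27,28,29,30,31}
step 8: v2 <- (tid + (v0 * v3))      {0,1,2,3,4,5,6,7,8,9,10,11,12,13,14,15,16,17,18,19,20,21,22,23,24,25,26,27,28,29,30,31}
step 9: v0 <- max((1 + v0), -1)      {0,1,2,3,4,5,6,7,8,9,10,11,12,13,14,15,16,17,18,19,20,21,22,23,24,25,26,27,28,29,30,31}

Answer: 10 steps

v3: 1,5,10,15,20,25,30,35,40,45,50,55,60,65,70,75,80,85,90,95,100,105,110,115,120,125,130,135,140,145,150,155
v2: 88,441,882,1323,1764,2205,2646,3087,3528,3969,4410,4851,5772,6773,7854,9015,10256,11577,12978,14459,16020,17661,19382,21183,23064,25025,27066,29187,31388,33669,36030,38471
v0: 89,89,89,89,89,89,89,89,89,89,89,89,97,105,113,121,129,137,145,153,161,169,177,185,193,201,209,217,225,233,241,249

steps = 10; useful = 320; efficiency = 320/320 = 1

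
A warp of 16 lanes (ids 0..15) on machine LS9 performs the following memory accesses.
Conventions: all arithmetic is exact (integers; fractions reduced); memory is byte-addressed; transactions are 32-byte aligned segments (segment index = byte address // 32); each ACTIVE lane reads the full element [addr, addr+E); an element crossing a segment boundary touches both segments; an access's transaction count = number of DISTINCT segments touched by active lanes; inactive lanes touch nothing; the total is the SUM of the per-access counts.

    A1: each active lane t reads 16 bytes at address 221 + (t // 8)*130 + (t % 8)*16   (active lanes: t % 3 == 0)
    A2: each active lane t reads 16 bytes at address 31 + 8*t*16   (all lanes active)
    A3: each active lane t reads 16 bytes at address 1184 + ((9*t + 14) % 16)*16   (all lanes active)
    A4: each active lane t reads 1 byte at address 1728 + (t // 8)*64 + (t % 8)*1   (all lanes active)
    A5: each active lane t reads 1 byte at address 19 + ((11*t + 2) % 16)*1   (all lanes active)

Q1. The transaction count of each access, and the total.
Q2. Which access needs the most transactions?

A1: 9 transactions
A2: 32 transactions
A3: 8 transactions
A4: 2 transactions
A5: 2 transactions

Answer: 9,32,8,2,2; total 53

Answer: A2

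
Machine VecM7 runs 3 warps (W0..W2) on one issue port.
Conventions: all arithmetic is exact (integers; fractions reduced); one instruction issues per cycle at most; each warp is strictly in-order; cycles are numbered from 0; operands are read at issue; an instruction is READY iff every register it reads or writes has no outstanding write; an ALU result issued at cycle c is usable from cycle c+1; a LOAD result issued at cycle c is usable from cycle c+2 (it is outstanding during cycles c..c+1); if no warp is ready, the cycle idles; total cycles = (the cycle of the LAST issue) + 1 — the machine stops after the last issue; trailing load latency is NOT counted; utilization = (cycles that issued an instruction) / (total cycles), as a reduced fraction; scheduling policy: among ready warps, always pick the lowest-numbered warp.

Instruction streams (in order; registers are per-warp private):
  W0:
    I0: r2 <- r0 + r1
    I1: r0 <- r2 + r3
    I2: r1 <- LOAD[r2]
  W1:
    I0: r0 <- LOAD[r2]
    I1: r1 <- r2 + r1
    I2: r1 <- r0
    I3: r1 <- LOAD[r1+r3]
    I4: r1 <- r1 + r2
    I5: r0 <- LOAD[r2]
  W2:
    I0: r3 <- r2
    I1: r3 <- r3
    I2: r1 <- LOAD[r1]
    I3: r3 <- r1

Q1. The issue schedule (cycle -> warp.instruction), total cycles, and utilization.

cycle 0: W0.I0
cycle 1: W0.I1
cycle 2: W0.I2
cycle 3: W1.I0
cycle 4: W1.I1
cycle 5: W1.I2
cycle 6: W1.I3
cycle 7: W2.I0
cycle 8: W1.I4
cycle 9: W1.I5
cycle 10: W2.I1
cycle 11: W2.I2
cycle 12: idle
cycle 13: W2.I3

Answer: 14 cycles, utilization 13/14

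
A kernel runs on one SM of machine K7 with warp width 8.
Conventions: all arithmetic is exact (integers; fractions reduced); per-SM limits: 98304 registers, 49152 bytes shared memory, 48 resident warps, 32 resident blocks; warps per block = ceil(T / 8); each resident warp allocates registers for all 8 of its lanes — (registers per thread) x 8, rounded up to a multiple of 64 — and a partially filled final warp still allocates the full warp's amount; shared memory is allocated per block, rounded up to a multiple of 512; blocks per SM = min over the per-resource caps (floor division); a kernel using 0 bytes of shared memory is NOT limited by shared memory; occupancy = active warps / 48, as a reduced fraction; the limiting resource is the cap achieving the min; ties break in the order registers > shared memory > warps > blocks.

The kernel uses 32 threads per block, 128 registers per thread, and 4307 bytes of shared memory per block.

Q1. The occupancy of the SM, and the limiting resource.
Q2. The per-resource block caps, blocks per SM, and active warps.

Answer: occupancy 5/6, limited by shared memory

registers: 24 blocks
shared memory: 10 blocks
warps: 12 blocks
blocks: 32 blocks

Answer: 10 blocks, 40 active warps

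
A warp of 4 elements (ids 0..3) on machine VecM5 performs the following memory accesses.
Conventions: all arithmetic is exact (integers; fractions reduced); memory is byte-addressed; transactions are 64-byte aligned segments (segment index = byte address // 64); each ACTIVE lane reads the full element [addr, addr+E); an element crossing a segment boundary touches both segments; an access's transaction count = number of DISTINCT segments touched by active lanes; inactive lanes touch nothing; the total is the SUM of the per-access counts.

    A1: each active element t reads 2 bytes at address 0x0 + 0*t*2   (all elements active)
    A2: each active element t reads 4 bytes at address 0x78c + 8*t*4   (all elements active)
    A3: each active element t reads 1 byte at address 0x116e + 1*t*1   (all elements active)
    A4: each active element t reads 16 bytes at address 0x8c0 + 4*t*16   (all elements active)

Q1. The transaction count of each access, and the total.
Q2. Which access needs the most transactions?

A1: 1 transaction
A2: 2 transactions
A3: 1 transaction
A4: 4 transactions

Answer: 1,2,1,4; total 8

Answer: A4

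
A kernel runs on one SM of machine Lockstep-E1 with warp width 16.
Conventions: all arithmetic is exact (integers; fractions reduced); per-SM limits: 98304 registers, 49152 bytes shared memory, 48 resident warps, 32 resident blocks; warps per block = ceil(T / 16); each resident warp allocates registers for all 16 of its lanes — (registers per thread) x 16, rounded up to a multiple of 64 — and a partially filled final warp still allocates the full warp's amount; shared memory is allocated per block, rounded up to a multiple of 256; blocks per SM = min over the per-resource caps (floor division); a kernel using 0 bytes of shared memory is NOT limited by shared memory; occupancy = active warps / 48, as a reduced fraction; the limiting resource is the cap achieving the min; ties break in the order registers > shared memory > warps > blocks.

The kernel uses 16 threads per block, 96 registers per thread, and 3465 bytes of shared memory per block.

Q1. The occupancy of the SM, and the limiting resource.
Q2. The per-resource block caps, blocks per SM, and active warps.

Answer: occupancy 13/48, limited by shared memory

registers: 64 blocks
shared memory: 13 blocks
warps: 48 blocks
blocks: 32 blocks

Answer: 13 blocks, 13 active warps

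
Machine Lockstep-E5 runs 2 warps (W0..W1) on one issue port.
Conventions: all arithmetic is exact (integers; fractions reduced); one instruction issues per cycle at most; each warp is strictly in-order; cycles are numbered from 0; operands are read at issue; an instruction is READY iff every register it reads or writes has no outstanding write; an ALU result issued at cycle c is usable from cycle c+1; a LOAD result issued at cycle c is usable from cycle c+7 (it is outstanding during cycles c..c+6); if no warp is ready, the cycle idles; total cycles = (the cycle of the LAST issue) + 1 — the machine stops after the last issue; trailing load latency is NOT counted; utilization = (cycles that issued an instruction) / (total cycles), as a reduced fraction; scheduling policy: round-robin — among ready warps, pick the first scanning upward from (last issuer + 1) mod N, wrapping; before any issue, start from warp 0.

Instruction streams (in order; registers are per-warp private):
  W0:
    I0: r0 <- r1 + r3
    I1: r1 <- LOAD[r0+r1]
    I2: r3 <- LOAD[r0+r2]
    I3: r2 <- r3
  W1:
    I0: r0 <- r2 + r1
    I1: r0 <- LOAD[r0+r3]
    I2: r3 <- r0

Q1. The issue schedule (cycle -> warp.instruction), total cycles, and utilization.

cycle 0: W0.I0
cycle 1: W1.I0
cycle 2: W0.I1
cycle 3: W1.I1
cycle 4: W0.I2
cycle 5: idle
cycle 6: idle
cycle 7: idle
cycle 8: idle
cycle 9: idle
cycle 10: W1.I2
cycle 11: W0.I3

Answer: 12 cycles, utilization 7/12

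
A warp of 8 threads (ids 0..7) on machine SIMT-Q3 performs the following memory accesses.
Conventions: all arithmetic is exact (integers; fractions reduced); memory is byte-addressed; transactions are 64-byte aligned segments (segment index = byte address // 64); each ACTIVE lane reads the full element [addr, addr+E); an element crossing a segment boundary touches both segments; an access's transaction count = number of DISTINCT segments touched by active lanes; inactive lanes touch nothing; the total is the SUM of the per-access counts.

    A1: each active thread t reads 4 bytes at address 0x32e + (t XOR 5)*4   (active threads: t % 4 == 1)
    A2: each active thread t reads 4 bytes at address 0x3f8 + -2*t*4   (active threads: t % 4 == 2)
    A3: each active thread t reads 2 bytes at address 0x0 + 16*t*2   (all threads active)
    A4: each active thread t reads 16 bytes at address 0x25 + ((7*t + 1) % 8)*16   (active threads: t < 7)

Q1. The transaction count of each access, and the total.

A1: 2 transactions
A2: 1 transaction
A3: 4 transactions
A4: 3 transactions

Answer: 2,1,4,3; total 10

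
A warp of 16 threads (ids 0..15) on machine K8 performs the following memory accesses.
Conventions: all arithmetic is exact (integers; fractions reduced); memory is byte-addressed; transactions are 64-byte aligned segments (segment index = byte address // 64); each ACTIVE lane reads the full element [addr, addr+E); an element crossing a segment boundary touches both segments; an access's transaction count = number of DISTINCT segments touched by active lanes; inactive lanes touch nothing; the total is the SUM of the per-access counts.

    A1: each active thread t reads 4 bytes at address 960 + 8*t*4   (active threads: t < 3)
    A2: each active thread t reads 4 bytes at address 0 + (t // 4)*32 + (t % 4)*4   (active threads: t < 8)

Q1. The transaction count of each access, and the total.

A1: 2 transactions
A2: 1 transaction

Answer: 2,1; total 3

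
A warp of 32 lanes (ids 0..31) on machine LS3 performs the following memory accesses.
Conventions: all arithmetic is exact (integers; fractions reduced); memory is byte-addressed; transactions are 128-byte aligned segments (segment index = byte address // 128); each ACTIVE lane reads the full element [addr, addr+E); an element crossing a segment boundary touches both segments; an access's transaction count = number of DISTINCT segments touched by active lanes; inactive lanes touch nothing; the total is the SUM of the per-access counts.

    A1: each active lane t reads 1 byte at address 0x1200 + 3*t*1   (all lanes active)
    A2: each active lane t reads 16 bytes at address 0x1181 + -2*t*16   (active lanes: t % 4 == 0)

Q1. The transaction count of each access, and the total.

A1: 1 transaction
A2: 8 transactions

Answer: 1,8; total 9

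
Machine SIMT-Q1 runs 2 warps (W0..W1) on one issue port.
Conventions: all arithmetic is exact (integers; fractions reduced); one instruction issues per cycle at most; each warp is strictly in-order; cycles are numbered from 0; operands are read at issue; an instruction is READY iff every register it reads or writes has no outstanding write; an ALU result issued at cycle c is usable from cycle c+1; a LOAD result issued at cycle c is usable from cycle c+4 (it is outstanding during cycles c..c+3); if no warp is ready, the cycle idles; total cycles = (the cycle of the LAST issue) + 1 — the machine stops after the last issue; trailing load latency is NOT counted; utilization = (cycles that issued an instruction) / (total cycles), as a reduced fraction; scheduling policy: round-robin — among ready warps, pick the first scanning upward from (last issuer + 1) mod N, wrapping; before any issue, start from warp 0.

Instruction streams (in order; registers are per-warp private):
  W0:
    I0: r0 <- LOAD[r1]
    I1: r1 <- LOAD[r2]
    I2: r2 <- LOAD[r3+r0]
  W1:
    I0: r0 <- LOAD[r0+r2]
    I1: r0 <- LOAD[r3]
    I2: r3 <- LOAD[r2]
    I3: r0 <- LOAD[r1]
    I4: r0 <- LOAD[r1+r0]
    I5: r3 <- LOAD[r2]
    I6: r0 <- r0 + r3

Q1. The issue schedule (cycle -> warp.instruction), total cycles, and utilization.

cycle 0: W0.I0
cycle 1: W1.I0
cycle 2: W0.I1
cycle 3: idle
cycle 4: W0.I2
cycle 5: W1.I1
cycle 6: W1.I2
cycle 7: idle
cycle 8: idle
cycle 9: W1.I3
cycle 10: idle
cycle 11: idle
cycle 12: idle
cycle 13: W1.I4
cycle 14: W1.I5
cycle 15: idle
cycle 16: idle
cycle 17: idle
cycle 18: W1.I6

Answer: 19 cycles, utilization 10/19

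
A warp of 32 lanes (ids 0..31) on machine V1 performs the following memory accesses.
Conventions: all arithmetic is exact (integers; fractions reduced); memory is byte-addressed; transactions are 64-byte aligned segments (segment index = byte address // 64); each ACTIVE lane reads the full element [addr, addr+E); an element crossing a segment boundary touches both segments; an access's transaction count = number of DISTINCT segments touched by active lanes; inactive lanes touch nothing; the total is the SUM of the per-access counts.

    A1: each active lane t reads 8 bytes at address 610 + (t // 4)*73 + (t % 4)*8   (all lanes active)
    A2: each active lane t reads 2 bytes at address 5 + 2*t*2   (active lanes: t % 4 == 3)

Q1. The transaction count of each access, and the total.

A1: 10 transactions
A2: 3 transactions

Answer: 10,3; total 13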